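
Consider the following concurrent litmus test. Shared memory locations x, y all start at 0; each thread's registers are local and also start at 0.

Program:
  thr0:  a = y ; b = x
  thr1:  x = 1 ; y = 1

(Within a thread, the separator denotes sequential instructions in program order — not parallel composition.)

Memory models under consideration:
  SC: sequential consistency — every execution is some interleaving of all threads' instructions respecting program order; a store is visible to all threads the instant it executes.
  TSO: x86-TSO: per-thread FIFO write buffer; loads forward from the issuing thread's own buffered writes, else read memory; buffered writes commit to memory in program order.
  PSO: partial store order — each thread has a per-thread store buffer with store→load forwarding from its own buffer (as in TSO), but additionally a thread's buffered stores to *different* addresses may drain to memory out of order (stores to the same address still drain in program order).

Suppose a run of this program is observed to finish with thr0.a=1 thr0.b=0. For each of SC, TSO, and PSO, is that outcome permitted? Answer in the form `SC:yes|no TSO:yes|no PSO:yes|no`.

SC:no TSO:no PSO:yes

outcome vector order: (thr0.a,thr0.b)
under SC → 00, 01, 11
under TSO → 00, 01, 11
under PSO → 00, 01, 10, 11
target 10 ∈ {PSO}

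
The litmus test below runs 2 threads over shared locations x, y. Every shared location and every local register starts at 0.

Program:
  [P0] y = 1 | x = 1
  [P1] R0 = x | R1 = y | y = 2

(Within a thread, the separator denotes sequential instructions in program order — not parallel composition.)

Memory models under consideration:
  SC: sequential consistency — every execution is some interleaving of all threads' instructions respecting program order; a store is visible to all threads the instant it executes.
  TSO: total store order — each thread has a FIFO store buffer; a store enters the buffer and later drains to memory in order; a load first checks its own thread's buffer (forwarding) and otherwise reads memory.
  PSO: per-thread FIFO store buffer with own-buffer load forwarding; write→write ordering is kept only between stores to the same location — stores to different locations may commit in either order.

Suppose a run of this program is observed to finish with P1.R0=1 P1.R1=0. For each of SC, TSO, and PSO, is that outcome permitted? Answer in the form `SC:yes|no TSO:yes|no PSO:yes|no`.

outcome vector order: (P1.R0,P1.R1)
under SC → 0/0; 0/1; 1/1
under TSO → 0/0; 0/1; 1/1
under PSO → 0/0; 0/1; 1/0; 1/1
target 1/0 ∈ {PSO}

SC:no TSO:no PSO:yes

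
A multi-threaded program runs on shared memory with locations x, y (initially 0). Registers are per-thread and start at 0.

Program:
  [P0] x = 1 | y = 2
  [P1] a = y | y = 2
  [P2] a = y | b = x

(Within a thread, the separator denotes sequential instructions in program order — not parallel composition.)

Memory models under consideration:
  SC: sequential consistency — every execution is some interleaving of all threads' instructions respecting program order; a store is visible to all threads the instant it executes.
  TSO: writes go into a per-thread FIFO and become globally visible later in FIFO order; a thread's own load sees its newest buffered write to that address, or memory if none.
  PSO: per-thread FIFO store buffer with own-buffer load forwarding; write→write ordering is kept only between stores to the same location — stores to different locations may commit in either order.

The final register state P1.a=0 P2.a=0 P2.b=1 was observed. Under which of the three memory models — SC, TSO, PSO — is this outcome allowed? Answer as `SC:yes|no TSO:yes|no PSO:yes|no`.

outcome vector order: (P1.a,P2.a,P2.b)
SC (7): 0/0/0, 0/0/1, 0/2/0, 0/2/1, 2/0/0, 2/0/1, 2/2/1
TSO (7): 0/0/0, 0/0/1, 0/2/0, 0/2/1, 2/0/0, 2/0/1, 2/2/1
PSO (8): 0/0/0, 0/0/1, 0/2/0, 0/2/1, 2/0/0, 2/0/1, 2/2/0, 2/2/1
target 0/0/1 ∈ {SC,TSO,PSO}

SC:yes TSO:yes PSO:yes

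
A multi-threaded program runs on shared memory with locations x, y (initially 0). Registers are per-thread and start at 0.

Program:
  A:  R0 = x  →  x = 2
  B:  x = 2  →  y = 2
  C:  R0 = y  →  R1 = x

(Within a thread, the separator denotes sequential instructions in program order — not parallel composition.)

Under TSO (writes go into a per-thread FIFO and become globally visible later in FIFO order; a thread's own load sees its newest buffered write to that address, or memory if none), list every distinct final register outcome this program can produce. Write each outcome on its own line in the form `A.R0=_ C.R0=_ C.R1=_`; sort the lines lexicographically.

A.R0=0 C.R0=0 C.R1=0
A.R0=0 C.R0=0 C.R1=2
A.R0=0 C.R0=2 C.R1=2
A.R0=2 C.R0=0 C.R1=0
A.R0=2 C.R0=0 C.R1=2
A.R0=2 C.R0=2 C.R1=2

outcome vector order: (A.R0,C.R0,C.R1)
|TSO outcomes| = 6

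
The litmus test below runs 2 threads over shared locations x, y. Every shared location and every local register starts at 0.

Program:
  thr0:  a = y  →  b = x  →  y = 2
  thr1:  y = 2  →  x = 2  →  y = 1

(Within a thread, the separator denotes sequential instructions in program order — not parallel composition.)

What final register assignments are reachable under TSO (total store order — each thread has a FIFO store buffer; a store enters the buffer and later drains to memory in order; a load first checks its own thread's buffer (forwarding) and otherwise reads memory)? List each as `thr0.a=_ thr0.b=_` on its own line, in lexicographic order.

outcome vector order: (thr0.a,thr0.b)
|TSO outcomes| = 5

thr0.a=0 thr0.b=0
thr0.a=0 thr0.b=2
thr0.a=1 thr0.b=2
thr0.a=2 thr0.b=0
thr0.a=2 thr0.b=2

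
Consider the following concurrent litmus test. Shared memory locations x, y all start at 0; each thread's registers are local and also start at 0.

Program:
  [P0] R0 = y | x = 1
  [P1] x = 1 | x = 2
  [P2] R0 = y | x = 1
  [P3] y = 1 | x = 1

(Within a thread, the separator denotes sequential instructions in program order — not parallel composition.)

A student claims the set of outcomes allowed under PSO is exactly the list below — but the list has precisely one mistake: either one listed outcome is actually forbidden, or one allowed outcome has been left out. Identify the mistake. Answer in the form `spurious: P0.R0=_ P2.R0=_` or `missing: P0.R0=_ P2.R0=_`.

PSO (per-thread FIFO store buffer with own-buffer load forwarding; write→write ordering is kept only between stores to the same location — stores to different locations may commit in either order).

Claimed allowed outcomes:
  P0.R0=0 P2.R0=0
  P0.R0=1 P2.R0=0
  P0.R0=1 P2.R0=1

outcome vector order: (P0.R0,P2.R0)
PSO: 4 outcomes — {0/0, 0/1, 1/0, 1/1}
PSO∖claimed = {0/1}

missing: P0.R0=0 P2.R0=1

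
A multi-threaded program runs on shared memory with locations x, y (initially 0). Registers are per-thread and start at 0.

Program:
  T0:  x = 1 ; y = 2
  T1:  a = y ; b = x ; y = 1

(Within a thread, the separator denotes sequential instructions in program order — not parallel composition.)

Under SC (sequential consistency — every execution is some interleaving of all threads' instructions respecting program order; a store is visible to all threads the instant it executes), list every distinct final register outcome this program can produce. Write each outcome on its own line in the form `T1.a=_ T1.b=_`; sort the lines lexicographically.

T1.a=0 T1.b=0
T1.a=0 T1.b=1
T1.a=2 T1.b=1

outcome vector order: (T1.a,T1.b)
|SC outcomes| = 3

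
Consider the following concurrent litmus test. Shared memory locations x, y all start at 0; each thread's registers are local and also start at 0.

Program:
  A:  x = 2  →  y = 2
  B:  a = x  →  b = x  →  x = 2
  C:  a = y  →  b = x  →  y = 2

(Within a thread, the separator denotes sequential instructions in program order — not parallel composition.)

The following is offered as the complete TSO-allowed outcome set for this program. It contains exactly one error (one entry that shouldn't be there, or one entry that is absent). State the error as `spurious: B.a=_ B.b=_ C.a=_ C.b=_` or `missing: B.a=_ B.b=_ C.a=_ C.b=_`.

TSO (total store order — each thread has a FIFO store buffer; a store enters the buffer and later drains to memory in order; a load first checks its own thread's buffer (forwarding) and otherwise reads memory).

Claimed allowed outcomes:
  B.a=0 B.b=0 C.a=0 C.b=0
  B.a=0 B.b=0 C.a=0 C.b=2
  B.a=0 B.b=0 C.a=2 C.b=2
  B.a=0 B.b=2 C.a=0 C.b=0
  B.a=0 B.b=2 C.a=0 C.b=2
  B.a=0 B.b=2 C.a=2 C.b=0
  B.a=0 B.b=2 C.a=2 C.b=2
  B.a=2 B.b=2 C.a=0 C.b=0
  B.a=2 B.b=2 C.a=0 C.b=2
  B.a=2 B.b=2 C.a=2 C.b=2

outcome vector order: (B.a,B.b,C.a,C.b)
[TSO] allowed = {<0 0 0 0> <0 0 0 2> <0 0 2 2> <0 2 0 0> <0 2 0 2> <0 2 2 2> <2 2 0 0> <2 2 0 2> <2 2 2 2>}
claimed∖TSO = {<0 2 2 0>}

spurious: B.a=0 B.b=2 C.a=2 C.b=0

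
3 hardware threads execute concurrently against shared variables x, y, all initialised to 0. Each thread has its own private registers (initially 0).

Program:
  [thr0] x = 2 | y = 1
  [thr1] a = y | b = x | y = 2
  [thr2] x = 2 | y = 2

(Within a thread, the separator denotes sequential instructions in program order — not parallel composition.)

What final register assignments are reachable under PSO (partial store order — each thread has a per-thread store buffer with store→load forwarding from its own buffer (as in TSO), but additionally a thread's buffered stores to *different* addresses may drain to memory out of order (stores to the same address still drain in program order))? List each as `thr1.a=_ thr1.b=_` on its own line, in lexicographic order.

thr1.a=0 thr1.b=0
thr1.a=0 thr1.b=2
thr1.a=1 thr1.b=0
thr1.a=1 thr1.b=2
thr1.a=2 thr1.b=0
thr1.a=2 thr1.b=2

outcome vector order: (thr1.a,thr1.b)
|PSO outcomes| = 6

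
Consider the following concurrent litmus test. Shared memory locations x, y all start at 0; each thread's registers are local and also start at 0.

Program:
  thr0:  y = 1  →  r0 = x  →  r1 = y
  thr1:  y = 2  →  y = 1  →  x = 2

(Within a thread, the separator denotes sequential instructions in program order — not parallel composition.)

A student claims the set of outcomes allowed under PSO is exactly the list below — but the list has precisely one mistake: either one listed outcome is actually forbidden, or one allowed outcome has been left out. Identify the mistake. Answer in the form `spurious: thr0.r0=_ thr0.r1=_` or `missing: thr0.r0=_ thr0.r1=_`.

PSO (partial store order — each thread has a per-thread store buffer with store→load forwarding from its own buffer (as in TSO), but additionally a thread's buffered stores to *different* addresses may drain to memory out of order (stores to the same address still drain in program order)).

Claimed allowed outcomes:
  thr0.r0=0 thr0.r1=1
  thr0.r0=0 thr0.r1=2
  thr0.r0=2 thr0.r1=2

missing: thr0.r0=2 thr0.r1=1

outcome vector order: (thr0.r0,thr0.r1)
under PSO → 0/1, 0/2, 2/1, 2/2
PSO∖claimed = {2/1}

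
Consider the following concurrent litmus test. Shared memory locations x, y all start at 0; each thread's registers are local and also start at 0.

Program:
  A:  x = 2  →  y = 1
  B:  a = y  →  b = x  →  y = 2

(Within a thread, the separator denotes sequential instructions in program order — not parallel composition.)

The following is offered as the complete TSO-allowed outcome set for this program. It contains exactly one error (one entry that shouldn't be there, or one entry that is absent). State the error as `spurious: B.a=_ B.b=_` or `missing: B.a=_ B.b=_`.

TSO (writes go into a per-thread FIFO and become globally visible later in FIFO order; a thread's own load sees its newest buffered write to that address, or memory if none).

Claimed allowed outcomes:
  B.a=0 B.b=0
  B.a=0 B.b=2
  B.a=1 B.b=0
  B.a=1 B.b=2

spurious: B.a=1 B.b=0

outcome vector order: (B.a,B.b)
TSO (3): (0,0), (0,2), (1,2)
claimed∖TSO = {(1,0)}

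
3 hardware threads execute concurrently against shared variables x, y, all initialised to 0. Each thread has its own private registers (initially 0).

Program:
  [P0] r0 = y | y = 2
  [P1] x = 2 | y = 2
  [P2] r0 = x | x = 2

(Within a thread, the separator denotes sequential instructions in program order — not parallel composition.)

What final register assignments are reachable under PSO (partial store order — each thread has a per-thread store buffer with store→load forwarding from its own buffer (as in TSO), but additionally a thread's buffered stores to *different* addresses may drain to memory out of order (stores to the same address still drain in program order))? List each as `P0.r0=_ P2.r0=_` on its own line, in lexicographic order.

outcome vector order: (P0.r0,P2.r0)
|PSO outcomes| = 4

P0.r0=0 P2.r0=0
P0.r0=0 P2.r0=2
P0.r0=2 P2.r0=0
P0.r0=2 P2.r0=2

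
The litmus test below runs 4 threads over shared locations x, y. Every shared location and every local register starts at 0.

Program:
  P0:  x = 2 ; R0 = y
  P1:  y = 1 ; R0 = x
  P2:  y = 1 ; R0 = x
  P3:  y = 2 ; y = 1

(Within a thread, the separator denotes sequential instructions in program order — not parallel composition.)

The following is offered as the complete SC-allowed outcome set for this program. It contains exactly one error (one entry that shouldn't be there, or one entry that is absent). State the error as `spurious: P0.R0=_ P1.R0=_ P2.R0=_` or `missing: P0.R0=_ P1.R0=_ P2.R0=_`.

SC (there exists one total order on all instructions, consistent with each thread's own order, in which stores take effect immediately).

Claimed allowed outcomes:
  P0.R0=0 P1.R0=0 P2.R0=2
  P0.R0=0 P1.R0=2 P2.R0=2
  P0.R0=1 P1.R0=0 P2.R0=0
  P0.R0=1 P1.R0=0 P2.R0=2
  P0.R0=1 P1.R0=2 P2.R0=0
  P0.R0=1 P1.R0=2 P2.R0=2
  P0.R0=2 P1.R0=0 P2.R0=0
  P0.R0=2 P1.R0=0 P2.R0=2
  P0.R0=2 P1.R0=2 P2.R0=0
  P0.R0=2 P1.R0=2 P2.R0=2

outcome vector order: (P0.R0,P1.R0,P2.R0)
under SC → 0/2/2; 1/0/0; 1/0/2; 1/2/0; 1/2/2; 2/0/0; 2/0/2; 2/2/0; 2/2/2
claimed∖SC = {0/0/2}

spurious: P0.R0=0 P1.R0=0 P2.R0=2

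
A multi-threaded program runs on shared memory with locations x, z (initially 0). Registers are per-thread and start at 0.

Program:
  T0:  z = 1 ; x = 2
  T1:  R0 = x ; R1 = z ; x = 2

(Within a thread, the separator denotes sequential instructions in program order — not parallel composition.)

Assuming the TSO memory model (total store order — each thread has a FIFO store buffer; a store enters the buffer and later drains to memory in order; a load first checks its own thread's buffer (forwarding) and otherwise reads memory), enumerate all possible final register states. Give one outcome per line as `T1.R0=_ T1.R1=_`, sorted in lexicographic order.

T1.R0=0 T1.R1=0
T1.R0=0 T1.R1=1
T1.R0=2 T1.R1=1

outcome vector order: (T1.R0,T1.R1)
|TSO outcomes| = 3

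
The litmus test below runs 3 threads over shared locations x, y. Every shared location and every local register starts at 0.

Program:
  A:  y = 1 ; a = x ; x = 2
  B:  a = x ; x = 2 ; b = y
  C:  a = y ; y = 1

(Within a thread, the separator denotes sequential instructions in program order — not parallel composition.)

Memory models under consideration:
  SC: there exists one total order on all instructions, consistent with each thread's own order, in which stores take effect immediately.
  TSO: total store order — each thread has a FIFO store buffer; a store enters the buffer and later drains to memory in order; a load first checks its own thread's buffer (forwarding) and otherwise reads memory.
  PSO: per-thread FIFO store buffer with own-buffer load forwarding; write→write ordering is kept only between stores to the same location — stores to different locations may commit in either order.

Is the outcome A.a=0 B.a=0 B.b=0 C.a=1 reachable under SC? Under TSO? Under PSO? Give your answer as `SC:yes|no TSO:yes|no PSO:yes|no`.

outcome vector order: (A.a,B.a,B.b,C.a)
[SC] allowed = {0/0/1/0, 0/0/1/1, 0/2/1/0, 0/2/1/1, 2/0/0/0, 2/0/0/1, 2/0/1/0, 2/0/1/1}
[TSO] allowed = {0/0/0/0, 0/0/0/1, 0/0/1/0, 0/0/1/1, 0/2/1/0, 0/2/1/1, 2/0/0/0, 2/0/0/1, 2/0/1/0, 2/0/1/1}
[PSO] allowed = {0/0/0/0, 0/0/0/1, 0/0/1/0, 0/0/1/1, 0/2/0/0, 0/2/0/1, 0/2/1/0, 0/2/1/1, 2/0/0/0, 2/0/0/1, 2/0/1/0, 2/0/1/1}
target 0/0/0/1 ∈ {TSO,PSO}

SC:no TSO:yes PSO:yes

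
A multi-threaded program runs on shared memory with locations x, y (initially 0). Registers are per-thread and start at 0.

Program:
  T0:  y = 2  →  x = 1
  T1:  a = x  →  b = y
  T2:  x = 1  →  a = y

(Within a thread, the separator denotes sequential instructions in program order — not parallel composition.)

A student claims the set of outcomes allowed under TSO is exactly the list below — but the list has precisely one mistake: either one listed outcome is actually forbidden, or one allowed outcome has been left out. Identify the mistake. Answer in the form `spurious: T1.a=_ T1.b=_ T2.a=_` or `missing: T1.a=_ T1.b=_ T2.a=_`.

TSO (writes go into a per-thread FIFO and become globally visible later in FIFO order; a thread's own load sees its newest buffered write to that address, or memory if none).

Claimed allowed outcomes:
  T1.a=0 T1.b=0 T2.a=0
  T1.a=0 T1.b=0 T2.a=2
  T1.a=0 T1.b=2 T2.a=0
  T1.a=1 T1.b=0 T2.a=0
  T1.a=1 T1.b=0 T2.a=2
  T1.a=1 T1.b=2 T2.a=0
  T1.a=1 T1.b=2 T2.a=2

outcome vector order: (T1.a,T1.b,T2.a)
TSO (8): 000; 002; 020; 022; 100; 102; 120; 122
TSO∖claimed = {022}

missing: T1.a=0 T1.b=2 T2.a=2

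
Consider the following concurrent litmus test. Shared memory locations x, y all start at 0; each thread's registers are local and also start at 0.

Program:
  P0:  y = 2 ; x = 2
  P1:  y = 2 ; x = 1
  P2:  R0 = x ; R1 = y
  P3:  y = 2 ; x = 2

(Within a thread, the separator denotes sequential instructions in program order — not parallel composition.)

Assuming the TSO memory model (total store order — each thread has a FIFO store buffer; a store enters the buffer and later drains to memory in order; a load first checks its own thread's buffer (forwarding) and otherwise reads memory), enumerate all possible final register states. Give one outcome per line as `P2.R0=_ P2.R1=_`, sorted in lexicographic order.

P2.R0=0 P2.R1=0
P2.R0=0 P2.R1=2
P2.R0=1 P2.R1=2
P2.R0=2 P2.R1=2

outcome vector order: (P2.R0,P2.R1)
|TSO outcomes| = 4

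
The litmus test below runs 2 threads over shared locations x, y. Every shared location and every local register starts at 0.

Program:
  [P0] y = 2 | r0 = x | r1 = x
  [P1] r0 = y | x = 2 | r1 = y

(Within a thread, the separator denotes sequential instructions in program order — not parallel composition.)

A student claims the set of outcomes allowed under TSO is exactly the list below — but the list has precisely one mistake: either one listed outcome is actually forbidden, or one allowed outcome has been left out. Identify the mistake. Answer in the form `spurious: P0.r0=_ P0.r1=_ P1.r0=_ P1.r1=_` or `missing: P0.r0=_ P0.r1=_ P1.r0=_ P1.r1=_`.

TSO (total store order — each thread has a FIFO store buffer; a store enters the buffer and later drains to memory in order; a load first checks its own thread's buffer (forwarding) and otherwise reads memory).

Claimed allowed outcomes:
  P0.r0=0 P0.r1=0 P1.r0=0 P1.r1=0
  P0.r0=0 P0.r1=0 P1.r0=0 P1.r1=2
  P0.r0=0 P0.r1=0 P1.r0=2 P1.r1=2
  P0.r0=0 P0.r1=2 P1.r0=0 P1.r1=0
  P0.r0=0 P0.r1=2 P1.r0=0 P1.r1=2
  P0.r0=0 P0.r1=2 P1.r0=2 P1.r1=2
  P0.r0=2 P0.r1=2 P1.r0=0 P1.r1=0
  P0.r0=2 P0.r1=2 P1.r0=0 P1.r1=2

missing: P0.r0=2 P0.r1=2 P1.r0=2 P1.r1=2

outcome vector order: (P0.r0,P0.r1,P1.r0,P1.r1)
[TSO] allowed = {(0,0,0,0); (0,0,0,2); (0,0,2,2); (0,2,0,0); (0,2,0,2); (0,2,2,2); (2,2,0,0); (2,2,0,2); (2,2,2,2)}
TSO∖claimed = {(2,2,2,2)}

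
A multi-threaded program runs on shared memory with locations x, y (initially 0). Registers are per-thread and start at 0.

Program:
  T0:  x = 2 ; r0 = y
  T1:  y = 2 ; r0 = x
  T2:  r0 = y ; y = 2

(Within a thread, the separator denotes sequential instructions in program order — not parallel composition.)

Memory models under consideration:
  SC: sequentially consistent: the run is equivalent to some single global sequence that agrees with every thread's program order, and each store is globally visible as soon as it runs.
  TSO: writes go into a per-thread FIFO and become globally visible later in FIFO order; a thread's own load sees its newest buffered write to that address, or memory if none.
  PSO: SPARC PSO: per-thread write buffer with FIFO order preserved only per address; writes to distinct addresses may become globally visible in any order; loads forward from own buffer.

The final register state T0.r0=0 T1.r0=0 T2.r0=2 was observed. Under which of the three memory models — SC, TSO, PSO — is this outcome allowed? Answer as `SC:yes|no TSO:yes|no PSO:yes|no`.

SC:no TSO:yes PSO:yes

outcome vector order: (T0.r0,T1.r0,T2.r0)
under SC → <0 2 0> <0 2 2> <2 0 0> <2 0 2> <2 2 0> <2 2 2>
under TSO → <0 0 0> <0 0 2> <0 2 0> <0 2 2> <2 0 0> <2 0 2> <2 2 0> <2 2 2>
under PSO → <0 0 0> <0 0 2> <0 2 0> <0 2 2> <2 0 0> <2 0 2> <2 2 0> <2 2 2>
target <0 0 2> ∈ {TSO,PSO}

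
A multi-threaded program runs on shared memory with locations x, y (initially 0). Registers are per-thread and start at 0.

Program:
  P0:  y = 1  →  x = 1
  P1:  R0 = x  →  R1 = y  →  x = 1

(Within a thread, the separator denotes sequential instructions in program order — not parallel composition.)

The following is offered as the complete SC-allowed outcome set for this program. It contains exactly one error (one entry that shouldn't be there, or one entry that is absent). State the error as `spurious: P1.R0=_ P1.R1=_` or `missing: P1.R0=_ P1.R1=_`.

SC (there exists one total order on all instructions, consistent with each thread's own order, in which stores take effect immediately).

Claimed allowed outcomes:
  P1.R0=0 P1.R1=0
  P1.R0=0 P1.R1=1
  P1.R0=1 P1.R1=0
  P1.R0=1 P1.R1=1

spurious: P1.R0=1 P1.R1=0

outcome vector order: (P1.R0,P1.R1)
under SC → <0 0> <0 1> <1 1>
claimed∖SC = {<1 0>}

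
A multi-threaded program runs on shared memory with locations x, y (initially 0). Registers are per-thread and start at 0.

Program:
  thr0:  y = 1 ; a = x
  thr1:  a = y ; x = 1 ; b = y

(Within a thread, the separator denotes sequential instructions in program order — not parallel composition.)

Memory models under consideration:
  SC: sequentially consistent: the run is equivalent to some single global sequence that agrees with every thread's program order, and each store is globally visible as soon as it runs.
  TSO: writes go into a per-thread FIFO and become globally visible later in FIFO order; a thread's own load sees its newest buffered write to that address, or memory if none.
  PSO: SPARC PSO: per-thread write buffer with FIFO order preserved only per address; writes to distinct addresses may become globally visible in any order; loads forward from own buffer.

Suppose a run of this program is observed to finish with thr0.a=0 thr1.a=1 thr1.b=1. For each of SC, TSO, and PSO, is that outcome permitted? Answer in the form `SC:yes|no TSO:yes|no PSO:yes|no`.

outcome vector order: (thr0.a,thr1.a,thr1.b)
SC: 5 outcomes — {0/0/1 0/1/1 1/0/0 1/0/1 1/1/1}
TSO: 6 outcomes — {0/0/0 0/0/1 0/1/1 1/0/0 1/0/1 1/1/1}
PSO: 6 outcomes — {0/0/0 0/0/1 0/1/1 1/0/0 1/0/1 1/1/1}
target 0/1/1 ∈ {SC,TSO,PSO}

SC:yes TSO:yes PSO:yes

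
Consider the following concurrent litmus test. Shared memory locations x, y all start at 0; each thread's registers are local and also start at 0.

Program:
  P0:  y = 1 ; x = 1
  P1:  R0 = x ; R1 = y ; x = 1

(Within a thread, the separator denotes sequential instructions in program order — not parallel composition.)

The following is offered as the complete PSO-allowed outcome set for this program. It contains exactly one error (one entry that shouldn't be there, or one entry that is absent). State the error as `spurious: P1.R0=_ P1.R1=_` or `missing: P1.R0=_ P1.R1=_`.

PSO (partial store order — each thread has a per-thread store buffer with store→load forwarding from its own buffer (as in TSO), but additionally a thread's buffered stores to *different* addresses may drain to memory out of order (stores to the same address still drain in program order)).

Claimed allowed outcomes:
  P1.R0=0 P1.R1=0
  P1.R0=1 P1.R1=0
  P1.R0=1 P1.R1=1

outcome vector order: (P1.R0,P1.R1)
[PSO] allowed = {00 01 10 11}
PSO∖claimed = {01}

missing: P1.R0=0 P1.R1=1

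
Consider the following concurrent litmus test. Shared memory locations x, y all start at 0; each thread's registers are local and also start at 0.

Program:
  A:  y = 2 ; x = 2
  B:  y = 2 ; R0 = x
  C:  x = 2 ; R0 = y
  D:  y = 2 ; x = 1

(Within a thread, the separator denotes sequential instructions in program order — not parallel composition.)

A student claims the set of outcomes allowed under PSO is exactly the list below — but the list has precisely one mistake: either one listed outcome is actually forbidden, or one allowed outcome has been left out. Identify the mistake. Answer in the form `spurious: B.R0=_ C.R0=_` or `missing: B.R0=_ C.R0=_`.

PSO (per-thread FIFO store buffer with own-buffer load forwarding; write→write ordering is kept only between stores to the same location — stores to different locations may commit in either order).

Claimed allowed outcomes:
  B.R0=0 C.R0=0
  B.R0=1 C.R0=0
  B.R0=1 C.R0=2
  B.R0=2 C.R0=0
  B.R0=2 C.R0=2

outcome vector order: (B.R0,C.R0)
[PSO] allowed = {0/0; 0/2; 1/0; 1/2; 2/0; 2/2}
PSO∖claimed = {0/2}

missing: B.R0=0 C.R0=2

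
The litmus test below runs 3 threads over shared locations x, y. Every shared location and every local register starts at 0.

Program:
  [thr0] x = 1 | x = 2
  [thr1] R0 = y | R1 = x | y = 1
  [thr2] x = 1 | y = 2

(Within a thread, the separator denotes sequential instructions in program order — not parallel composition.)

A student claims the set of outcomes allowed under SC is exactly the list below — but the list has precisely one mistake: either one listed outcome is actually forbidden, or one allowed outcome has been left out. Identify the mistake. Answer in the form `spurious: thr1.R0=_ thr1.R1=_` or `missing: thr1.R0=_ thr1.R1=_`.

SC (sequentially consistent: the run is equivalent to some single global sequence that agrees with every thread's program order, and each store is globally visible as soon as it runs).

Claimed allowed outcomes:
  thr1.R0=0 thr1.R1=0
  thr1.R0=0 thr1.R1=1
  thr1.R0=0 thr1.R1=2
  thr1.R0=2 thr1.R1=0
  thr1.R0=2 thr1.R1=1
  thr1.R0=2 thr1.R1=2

spurious: thr1.R0=2 thr1.R1=0

outcome vector order: (thr1.R0,thr1.R1)
under SC → (0,0), (0,1), (0,2), (2,1), (2,2)
claimed∖SC = {(2,0)}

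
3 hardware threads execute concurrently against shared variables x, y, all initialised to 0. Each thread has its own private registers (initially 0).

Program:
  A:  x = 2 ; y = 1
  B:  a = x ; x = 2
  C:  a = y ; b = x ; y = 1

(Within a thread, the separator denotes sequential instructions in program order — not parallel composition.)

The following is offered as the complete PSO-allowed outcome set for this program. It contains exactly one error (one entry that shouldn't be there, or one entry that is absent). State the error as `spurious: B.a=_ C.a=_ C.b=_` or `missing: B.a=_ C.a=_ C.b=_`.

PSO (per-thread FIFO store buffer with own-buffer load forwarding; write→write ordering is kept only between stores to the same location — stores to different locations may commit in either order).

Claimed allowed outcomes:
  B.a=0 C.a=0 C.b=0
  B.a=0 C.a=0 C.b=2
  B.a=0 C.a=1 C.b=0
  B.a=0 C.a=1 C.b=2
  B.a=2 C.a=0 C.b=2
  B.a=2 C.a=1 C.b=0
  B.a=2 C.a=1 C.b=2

missing: B.a=2 C.a=0 C.b=0

outcome vector order: (B.a,C.a,C.b)
PSO (8): (0,0,0), (0,0,2), (0,1,0), (0,1,2), (2,0,0), (2,0,2), (2,1,0), (2,1,2)
PSO∖claimed = {(2,0,0)}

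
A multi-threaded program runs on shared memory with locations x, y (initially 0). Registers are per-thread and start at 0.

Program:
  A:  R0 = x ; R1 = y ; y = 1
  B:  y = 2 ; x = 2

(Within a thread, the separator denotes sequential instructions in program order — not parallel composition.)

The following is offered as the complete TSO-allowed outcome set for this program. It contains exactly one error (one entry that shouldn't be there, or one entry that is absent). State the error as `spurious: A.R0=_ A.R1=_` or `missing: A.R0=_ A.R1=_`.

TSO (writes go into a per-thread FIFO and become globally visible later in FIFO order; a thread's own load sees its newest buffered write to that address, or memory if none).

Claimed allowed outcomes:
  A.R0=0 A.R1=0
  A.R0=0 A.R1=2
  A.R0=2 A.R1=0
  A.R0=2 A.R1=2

spurious: A.R0=2 A.R1=0

outcome vector order: (A.R0,A.R1)
[TSO] allowed = {0/0; 0/2; 2/2}
claimed∖TSO = {2/0}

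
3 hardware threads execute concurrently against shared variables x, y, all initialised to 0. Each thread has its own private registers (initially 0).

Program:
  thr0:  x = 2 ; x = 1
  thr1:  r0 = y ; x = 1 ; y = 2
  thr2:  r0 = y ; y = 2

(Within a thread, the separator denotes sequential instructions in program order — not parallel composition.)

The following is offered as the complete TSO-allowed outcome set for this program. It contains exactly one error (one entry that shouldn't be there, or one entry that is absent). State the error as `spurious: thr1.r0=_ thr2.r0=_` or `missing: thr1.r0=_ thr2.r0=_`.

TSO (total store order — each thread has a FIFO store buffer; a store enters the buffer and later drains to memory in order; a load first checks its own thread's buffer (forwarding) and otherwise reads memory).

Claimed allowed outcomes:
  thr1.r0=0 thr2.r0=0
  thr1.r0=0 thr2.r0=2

outcome vector order: (thr1.r0,thr2.r0)
TSO: 3 outcomes — {0/0, 0/2, 2/0}
TSO∖claimed = {2/0}

missing: thr1.r0=2 thr2.r0=0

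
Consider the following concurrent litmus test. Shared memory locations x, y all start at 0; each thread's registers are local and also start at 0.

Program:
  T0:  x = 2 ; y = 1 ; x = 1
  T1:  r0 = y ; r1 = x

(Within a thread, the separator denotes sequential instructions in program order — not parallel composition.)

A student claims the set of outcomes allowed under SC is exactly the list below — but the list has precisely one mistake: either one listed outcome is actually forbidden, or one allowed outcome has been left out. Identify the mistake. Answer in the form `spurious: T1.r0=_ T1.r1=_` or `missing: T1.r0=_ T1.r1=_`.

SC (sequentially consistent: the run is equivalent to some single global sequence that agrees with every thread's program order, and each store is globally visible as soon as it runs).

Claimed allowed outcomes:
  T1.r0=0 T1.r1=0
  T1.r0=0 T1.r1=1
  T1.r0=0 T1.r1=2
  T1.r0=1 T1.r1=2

outcome vector order: (T1.r0,T1.r1)
SC: 5 outcomes — {00, 01, 02, 11, 12}
SC∖claimed = {11}

missing: T1.r0=1 T1.r1=1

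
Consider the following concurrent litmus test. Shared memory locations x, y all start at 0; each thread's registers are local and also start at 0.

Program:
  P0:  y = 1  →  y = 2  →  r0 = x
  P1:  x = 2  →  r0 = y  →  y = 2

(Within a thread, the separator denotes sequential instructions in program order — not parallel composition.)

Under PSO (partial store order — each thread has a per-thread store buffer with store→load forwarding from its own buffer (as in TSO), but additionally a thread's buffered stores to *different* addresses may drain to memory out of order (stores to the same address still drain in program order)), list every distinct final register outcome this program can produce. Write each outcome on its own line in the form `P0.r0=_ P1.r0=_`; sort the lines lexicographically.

P0.r0=0 P1.r0=0
P0.r0=0 P1.r0=1
P0.r0=0 P1.r0=2
P0.r0=2 P1.r0=0
P0.r0=2 P1.r0=1
P0.r0=2 P1.r0=2

outcome vector order: (P0.r0,P1.r0)
|PSO outcomes| = 6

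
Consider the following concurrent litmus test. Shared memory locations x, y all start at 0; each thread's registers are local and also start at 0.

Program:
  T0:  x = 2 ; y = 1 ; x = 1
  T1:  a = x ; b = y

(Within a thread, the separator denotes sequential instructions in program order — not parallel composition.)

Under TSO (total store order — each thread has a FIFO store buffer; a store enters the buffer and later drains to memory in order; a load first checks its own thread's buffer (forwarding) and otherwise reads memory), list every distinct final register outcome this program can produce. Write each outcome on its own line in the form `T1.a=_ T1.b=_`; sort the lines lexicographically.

T1.a=0 T1.b=0
T1.a=0 T1.b=1
T1.a=1 T1.b=1
T1.a=2 T1.b=0
T1.a=2 T1.b=1

outcome vector order: (T1.a,T1.b)
|TSO outcomes| = 5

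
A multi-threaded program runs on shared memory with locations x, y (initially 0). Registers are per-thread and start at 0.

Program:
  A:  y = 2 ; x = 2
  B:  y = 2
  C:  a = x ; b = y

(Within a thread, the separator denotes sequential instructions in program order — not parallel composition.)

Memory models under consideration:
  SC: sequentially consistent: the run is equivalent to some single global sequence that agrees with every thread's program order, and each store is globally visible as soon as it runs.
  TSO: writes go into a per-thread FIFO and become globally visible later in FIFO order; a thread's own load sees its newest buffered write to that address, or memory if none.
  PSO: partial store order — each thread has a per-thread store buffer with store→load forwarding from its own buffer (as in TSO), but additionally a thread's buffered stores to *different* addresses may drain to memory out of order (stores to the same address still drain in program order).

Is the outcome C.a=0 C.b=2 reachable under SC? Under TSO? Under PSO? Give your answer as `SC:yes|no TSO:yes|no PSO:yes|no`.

outcome vector order: (C.a,C.b)
under SC → <0 0>, <0 2>, <2 2>
under TSO → <0 0>, <0 2>, <2 2>
under PSO → <0 0>, <0 2>, <2 0>, <2 2>
target <0 2> ∈ {SC,TSO,PSO}

SC:yes TSO:yes PSO:yes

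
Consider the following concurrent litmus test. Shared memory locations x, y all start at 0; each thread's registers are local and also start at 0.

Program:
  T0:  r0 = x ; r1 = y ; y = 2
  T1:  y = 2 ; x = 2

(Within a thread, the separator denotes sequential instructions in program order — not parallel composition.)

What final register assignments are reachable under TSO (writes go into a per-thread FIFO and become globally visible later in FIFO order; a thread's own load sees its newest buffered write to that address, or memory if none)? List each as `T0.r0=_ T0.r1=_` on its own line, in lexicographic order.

T0.r0=0 T0.r1=0
T0.r0=0 T0.r1=2
T0.r0=2 T0.r1=2

outcome vector order: (T0.r0,T0.r1)
|TSO outcomes| = 3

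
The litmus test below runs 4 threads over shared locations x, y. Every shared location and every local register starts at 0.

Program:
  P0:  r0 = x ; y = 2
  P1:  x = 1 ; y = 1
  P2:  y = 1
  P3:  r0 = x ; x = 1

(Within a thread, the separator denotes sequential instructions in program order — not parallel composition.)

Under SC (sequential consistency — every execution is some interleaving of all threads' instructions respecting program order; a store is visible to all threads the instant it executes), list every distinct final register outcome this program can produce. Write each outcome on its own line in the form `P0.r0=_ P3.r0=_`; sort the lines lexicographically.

outcome vector order: (P0.r0,P3.r0)
|SC outcomes| = 4

P0.r0=0 P3.r0=0
P0.r0=0 P3.r0=1
P0.r0=1 P3.r0=0
P0.r0=1 P3.r0=1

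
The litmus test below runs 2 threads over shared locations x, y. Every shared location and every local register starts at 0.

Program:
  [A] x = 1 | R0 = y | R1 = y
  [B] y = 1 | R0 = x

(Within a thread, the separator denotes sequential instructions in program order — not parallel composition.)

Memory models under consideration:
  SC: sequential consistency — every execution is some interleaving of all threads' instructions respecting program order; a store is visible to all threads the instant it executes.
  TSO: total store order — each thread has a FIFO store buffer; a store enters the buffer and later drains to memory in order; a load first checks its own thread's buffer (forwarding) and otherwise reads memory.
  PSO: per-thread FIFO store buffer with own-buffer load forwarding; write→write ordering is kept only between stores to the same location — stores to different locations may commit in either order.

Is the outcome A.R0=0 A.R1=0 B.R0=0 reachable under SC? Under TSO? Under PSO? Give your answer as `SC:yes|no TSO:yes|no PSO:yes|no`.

SC:no TSO:yes PSO:yes

outcome vector order: (A.R0,A.R1,B.R0)
SC (4): 0/0/1; 0/1/1; 1/1/0; 1/1/1
TSO (6): 0/0/0; 0/0/1; 0/1/0; 0/1/1; 1/1/0; 1/1/1
PSO (6): 0/0/0; 0/0/1; 0/1/0; 0/1/1; 1/1/0; 1/1/1
target 0/0/0 ∈ {TSO,PSO}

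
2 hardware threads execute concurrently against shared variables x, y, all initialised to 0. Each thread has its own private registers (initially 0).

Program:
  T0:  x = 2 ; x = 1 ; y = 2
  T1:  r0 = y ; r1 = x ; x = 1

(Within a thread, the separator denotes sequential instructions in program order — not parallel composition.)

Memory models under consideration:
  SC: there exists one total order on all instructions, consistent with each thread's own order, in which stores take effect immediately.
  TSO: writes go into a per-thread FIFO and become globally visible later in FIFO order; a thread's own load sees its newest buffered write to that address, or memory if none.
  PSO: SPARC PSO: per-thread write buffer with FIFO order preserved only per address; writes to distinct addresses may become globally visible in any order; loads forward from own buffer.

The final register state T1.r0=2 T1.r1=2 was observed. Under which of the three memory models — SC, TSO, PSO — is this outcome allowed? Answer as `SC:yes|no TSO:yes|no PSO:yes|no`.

SC:no TSO:no PSO:yes

outcome vector order: (T1.r0,T1.r1)
SC: 4 outcomes — {(0,0), (0,1), (0,2), (2,1)}
TSO: 4 outcomes — {(0,0), (0,1), (0,2), (2,1)}
PSO: 6 outcomes — {(0,0), (0,1), (0,2), (2,0), (2,1), (2,2)}
target (2,2) ∈ {PSO}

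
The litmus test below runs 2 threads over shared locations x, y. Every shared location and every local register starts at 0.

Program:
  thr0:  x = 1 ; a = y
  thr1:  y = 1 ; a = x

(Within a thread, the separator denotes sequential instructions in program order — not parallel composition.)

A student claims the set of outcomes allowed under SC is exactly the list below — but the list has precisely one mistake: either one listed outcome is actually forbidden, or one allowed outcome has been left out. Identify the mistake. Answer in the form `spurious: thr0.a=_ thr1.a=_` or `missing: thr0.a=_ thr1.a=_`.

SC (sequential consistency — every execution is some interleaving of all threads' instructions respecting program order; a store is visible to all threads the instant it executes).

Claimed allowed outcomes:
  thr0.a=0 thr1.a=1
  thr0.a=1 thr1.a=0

missing: thr0.a=1 thr1.a=1

outcome vector order: (thr0.a,thr1.a)
SC: 3 outcomes — {<0 1>, <1 0>, <1 1>}
SC∖claimed = {<1 1>}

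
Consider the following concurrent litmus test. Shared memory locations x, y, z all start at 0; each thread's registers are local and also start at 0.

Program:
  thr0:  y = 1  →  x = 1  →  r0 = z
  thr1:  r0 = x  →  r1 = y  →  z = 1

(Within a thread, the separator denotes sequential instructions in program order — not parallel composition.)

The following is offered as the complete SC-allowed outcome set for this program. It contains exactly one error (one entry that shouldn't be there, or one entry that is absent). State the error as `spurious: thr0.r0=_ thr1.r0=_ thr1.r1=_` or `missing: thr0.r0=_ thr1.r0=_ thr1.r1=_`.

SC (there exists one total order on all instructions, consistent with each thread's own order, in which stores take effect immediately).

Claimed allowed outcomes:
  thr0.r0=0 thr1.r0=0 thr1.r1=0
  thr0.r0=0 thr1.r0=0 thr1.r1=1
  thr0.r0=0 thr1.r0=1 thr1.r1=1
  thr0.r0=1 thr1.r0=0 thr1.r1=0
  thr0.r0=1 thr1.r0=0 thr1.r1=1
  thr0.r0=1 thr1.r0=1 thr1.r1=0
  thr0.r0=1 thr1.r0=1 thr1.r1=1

outcome vector order: (thr0.r0,thr1.r0,thr1.r1)
SC (6): 0/0/0, 0/0/1, 0/1/1, 1/0/0, 1/0/1, 1/1/1
claimed∖SC = {1/1/0}

spurious: thr0.r0=1 thr1.r0=1 thr1.r1=0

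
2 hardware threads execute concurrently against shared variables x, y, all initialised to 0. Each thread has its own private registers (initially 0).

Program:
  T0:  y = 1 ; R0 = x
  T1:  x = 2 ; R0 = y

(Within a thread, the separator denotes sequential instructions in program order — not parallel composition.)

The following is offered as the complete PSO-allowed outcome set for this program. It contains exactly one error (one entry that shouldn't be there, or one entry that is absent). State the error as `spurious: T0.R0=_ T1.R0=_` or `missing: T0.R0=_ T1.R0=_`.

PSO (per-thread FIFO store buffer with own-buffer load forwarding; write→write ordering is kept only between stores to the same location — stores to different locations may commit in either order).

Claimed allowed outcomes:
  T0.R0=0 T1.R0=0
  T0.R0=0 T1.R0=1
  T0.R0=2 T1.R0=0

outcome vector order: (T0.R0,T1.R0)
[PSO] allowed = {<0 0>; <0 1>; <2 0>; <2 1>}
PSO∖claimed = {<2 1>}

missing: T0.R0=2 T1.R0=1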